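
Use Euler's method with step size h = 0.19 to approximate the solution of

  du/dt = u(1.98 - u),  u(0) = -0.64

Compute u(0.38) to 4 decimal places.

-1.4938

Euler: u_{n+1} = u_n + h·f(t_n, u_n).
t=0.000000, u=-0.640000: f=-1.676800 → u ← -0.640000 + 0.19·(-1.676800) = -0.958592
t=0.190000, u=-0.958592: f=-2.816911 → u ← -0.958592 + 0.19·(-2.816911) = -1.493805
u(0.38) ≈ -1.4938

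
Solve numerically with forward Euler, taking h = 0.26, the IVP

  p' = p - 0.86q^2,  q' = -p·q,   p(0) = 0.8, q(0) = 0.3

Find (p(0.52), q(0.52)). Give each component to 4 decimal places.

Euler on (p,q): p_{n+1} = p_n + h·p', q_{n+1} = q_n + h·q'.
0.000000: (0.800000, 0.300000); f=(0.722600, -0.240000) → (0.987876, 0.237600)
0.260000: (0.987876, 0.237600); f=(0.939326, -0.234719) → (1.232101, 0.176573)
(p(0.52), q(0.52)) ≈ (1.2321, 0.1766)

1.2321, 0.1766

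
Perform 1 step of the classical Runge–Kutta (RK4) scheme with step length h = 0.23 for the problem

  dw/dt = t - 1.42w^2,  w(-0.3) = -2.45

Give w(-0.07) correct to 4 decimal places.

-10.5822

RK4: k1 = f(t_n, w_n); k2 = f(t_n + h/2, w_n + (h/2)·k1); k3 = f(t_n + h/2, w_n + (h/2)·k2); k4 = f(t_n + h, w_n + h·k3); w_{n+1} = w_n + (h/6)·(k1 + 2k2 + 2k3 + k4).
t=-0.300000, w=-2.450000:
  k1 = f(-0.300000, -2.450000) = -8.823550
  k2 = f(-0.185000, -3.464708) = -17.230969
  k3 = f(-0.185000, -4.431561) = -28.072006
  k4 = f(-0.070000, -8.906561) = -112.714105
  w ← -2.450000 + (0.23/6)·(k1 + 2k2 + 2k3 + k4) = -10.582171
w(-0.07) ≈ -10.5822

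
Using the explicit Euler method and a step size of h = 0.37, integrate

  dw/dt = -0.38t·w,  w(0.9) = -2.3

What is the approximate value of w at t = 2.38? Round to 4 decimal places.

Euler: w_{n+1} = w_n + h·f(t_n, w_n).
t=0.900000, w=-2.300000: f=0.786600 → w ← -2.300000 + 0.37·0.786600 = -2.008958
t=1.270000, w=-2.008958: f=0.969523 → w ← -2.008958 + 0.37·0.969523 = -1.650234
t=1.640000, w=-1.650234: f=1.028426 → w ← -1.650234 + 0.37·1.028426 = -1.269717
t=2.010000, w=-1.269717: f=0.969810 → w ← -1.269717 + 0.37·0.969810 = -0.910887
w(2.38) ≈ -0.9109

-0.9109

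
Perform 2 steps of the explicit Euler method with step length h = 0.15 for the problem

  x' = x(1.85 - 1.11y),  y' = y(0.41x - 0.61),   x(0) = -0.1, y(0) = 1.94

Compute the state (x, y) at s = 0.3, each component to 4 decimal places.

Euler on (x,y): x_{n+1} = x_n + h·x', y_{n+1} = y_n + h·y'.
0.000000: (-0.100000, 1.940000); f=(0.030340, -1.262940) → (-0.095449, 1.750559)
0.150000: (-0.095449, 1.750559); f=(0.008888, -1.136348) → (-0.094116, 1.580107)
(x(0.3), y(0.3)) ≈ (-0.0941, 1.5801)

-0.0941, 1.5801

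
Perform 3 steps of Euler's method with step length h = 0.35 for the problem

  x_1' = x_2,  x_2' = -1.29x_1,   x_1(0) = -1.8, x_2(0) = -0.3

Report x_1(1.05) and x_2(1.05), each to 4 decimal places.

-1.2451, 2.1519

Euler on (x_1,x_2): x_1_{n+1} = x_1_n + h·x_1', x_2_{n+1} = x_2_n + h·x_2'.
0.000000: (-1.800000, -0.300000); f=(-0.300000, 2.322000) → (-1.905000, 0.512700)
0.350000: (-1.905000, 0.512700); f=(0.512700, 2.457450) → (-1.725555, 1.372807)
0.700000: (-1.725555, 1.372807); f=(1.372807, 2.225966) → (-1.245072, 2.151896)
(x_1(1.05), x_2(1.05)) ≈ (-1.2451, 2.1519)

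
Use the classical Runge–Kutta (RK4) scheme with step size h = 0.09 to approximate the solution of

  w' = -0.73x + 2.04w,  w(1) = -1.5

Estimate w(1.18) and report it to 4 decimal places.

RK4: k1 = f(x_n, w_n); k2 = f(x_n + h/2, w_n + (h/2)·k1); k3 = f(x_n + h/2, w_n + (h/2)·k2); k4 = f(x_n + h, w_n + h·k3); w_{n+1} = w_n + (h/6)·(k1 + 2k2 + 2k3 + k4).
x=1.000000, w=-1.500000:
  k1 = f(1.000000, -1.500000) = -3.790000
  k2 = f(1.045000, -1.670550) = -4.170772
  k3 = f(1.045000, -1.687685) = -4.205727
  k4 = f(1.090000, -1.878515) = -4.627871
  w ← -1.500000 + (0.09/6)·(k1 + 2k2 + 2k3 + k4) = -1.877563
x=1.090000, w=-1.877563:
  k1 = f(1.090000, -1.877563) = -4.625929
  k2 = f(1.135000, -2.085730) = -5.083439
  k3 = f(1.135000, -2.106318) = -5.125438
  k4 = f(1.180000, -2.338852) = -5.632659
  w ← -1.877563 + (0.09/6)·(k1 + 2k2 + 2k3 + k4) = -2.337708
w(1.18) ≈ -2.3377

-2.3377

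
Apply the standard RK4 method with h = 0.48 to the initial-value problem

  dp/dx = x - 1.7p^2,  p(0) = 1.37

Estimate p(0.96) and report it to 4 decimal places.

RK4: k1 = f(x_n, p_n); k2 = f(x_n + h/2, p_n + (h/2)·k1); k3 = f(x_n + h/2, p_n + (h/2)·k2); k4 = f(x_n + h, p_n + h·k3); p_{n+1} = p_n + (h/6)·(k1 + 2k2 + 2k3 + k4).
x=0.000000, p=1.370000:
  k1 = f(0.000000, 1.370000) = -3.190730
  k2 = f(0.240000, 0.604225) = -0.380649
  k3 = f(0.240000, 1.278644) = -2.539383
  k4 = f(0.480000, 0.151096) = 0.441189
  p ← 1.370000 + (0.48/6)·(k1 + 2k2 + 2k3 + k4) = 0.682832
x=0.480000, p=0.682832:
  k1 = f(0.480000, 0.682832) = -0.312640
  k2 = f(0.720000, 0.607798) = 0.091989
  k3 = f(0.720000, 0.704909) = -0.124724
  k4 = f(0.960000, 0.622964) = 0.300257
  p ← 0.682832 + (0.48/6)·(k1 + 2k2 + 2k3 + k4) = 0.676603
p(0.96) ≈ 0.6766

0.6766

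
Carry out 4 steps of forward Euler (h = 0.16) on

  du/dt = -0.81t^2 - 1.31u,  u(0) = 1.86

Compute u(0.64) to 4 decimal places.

Euler: u_{n+1} = u_n + h·f(t_n, u_n).
t=0.000000, u=1.860000: f=-2.436600 → u ← 1.860000 + 0.16·(-2.436600) = 1.470144
t=0.160000, u=1.470144: f=-1.946625 → u ← 1.470144 + 0.16·(-1.946625) = 1.158684
t=0.320000, u=1.158684: f=-1.600820 → u ← 1.158684 + 0.16·(-1.600820) = 0.902553
t=0.480000, u=0.902553: f=-1.368968 → u ← 0.902553 + 0.16·(-1.368968) = 0.683518
u(0.64) ≈ 0.6835

0.6835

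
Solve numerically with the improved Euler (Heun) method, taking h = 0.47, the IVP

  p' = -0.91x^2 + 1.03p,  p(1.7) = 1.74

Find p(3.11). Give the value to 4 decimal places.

Heun: k1 = f(x_n, p_n); k2 = f(x_n + h, p_n + h·k1); p_{n+1} = p_n + (h/2)·(k1 + k2).
x=1.700000, p=1.740000:
  k1 = f(1.700000, 1.740000) = -0.837700
  k2 = f(2.170000, 1.346281) = -2.898430
  p ← 1.740000 + (0.47/2)·(-0.837700 + (-2.898430)) = 0.862010
x=2.170000, p=0.862010:
  k1 = f(2.170000, 0.862010) = -3.397229
  k2 = f(2.640000, -0.734688) = -7.099065
  p ← 0.862010 + (0.47/2)·(-3.397229 + (-7.099065)) = -1.604620
x=2.640000, p=-1.604620:
  k1 = f(2.640000, -1.604620) = -7.995094
  k2 = f(3.110000, -5.362314) = -14.324794
  p ← -1.604620 + (0.47/2)·(-7.995094 + (-14.324794)) = -6.849793
p(3.11) ≈ -6.8498

-6.8498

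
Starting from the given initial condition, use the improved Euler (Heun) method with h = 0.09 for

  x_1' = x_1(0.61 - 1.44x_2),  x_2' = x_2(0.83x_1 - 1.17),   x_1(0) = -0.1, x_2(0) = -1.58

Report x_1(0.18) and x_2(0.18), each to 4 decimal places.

Heun on (x_1,x_2): k1 = f(x_n, state_n); k2 = f(x_n + h, state_n + h·k1); state_{n+1} = state_n + (h/2)·(k1 + k2).
0.000000: (-0.100000, -1.580000)
  k1 = (-0.288520, 1.979740)
  predictor → (-0.125967, -1.401823)
  k2 = (-0.331120, 1.786697)
  → (-0.127884, -1.410510)
0.090000: (-0.127884, -1.410510)
  k1 = (-0.337758, 1.800014)
  predictor → (-0.158282, -1.248509)
  k2 = (-0.381120, 1.624777)
  → (-0.160233, -1.256395)
(x_1(0.18), x_2(0.18)) ≈ (-0.1602, -1.2564)

-0.1602, -1.2564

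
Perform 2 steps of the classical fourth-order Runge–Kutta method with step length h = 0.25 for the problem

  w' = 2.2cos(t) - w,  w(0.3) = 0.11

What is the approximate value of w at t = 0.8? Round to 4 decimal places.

RK4: k1 = f(t_n, w_n); k2 = f(t_n + h/2, w_n + (h/2)·k1); k3 = f(t_n + h/2, w_n + (h/2)·k2); k4 = f(t_n + h, w_n + h·k3); w_{n+1} = w_n + (h/6)·(k1 + 2k2 + 2k3 + k4).
t=0.300000, w=0.110000:
  k1 = f(0.300000, 0.110000) = 1.991740
  k2 = f(0.425000, 0.358968) = 1.645318
  k3 = f(0.425000, 0.315665) = 1.688621
  k4 = f(0.550000, 0.532155) = 1.343399
  w ← 0.110000 + (0.25/6)·(k1 + 2k2 + 2k3 + k4) = 0.526792
t=0.550000, w=0.526792:
  k1 = f(0.550000, 0.526792) = 1.348762
  k2 = f(0.675000, 0.695388) = 1.022168
  k3 = f(0.675000, 0.654563) = 1.062992
  k4 = f(0.800000, 0.792540) = 0.740214
  w ← 0.526792 + (0.25/6)·(k1 + 2k2 + 2k3 + k4) = 0.787596
w(0.8) ≈ 0.7876

0.7876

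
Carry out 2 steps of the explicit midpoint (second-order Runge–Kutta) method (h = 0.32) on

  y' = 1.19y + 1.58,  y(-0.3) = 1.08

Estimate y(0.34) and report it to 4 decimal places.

3.7576

Midpoint: k1 = f(s_n, y_n); k2 = f(s_n + h/2, y_n + (h/2)·k1); y_{n+1} = y_n + h·k2.
s=-0.300000, y=1.080000:
  k1 = f(-0.300000, 1.080000) = 2.865200
  k2 = f(-0.140000, 1.538432) = 3.410734
  y ← 1.080000 + 0.32·3.410734 = 2.171435
s=0.020000, y=2.171435:
  k1 = f(0.020000, 2.171435) = 4.164008
  k2 = f(0.180000, 2.837676) = 4.956835
  y ← 2.171435 + 0.32·4.956835 = 3.757622
y(0.34) ≈ 3.7576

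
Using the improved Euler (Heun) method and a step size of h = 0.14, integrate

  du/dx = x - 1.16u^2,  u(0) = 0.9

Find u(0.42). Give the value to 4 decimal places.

0.7001

Heun: k1 = f(x_n, u_n); k2 = f(x_n + h, u_n + h·k1); u_{n+1} = u_n + (h/2)·(k1 + k2).
x=0.000000, u=0.900000:
  k1 = f(0.000000, 0.900000) = -0.939600
  k2 = f(0.140000, 0.768456) = -0.545009
  u ← 0.900000 + (0.14/2)·(-0.939600 + (-0.545009)) = 0.796077
x=0.140000, u=0.796077:
  k1 = f(0.140000, 0.796077) = -0.595138
  k2 = f(0.280000, 0.712758) = -0.309308
  u ← 0.796077 + (0.14/2)·(-0.595138 + (-0.309308)) = 0.732766
x=0.280000, u=0.732766:
  k1 = f(0.280000, 0.732766) = -0.342858
  k2 = f(0.420000, 0.684766) = -0.123929
  u ← 0.732766 + (0.14/2)·(-0.342858 + (-0.123929)) = 0.700091
u(0.42) ≈ 0.7001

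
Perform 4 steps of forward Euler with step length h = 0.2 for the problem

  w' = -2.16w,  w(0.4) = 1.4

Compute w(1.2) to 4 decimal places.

Euler: w_{n+1} = w_n + h·f(t_n, w_n).
t=0.400000, w=1.400000: f=-3.024000 → w ← 1.400000 + 0.2·(-3.024000) = 0.795200
t=0.600000, w=0.795200: f=-1.717632 → w ← 0.795200 + 0.2·(-1.717632) = 0.451674
t=0.800000, w=0.451674: f=-0.975615 → w ← 0.451674 + 0.2·(-0.975615) = 0.256551
t=1.000000, w=0.256551: f=-0.554149 → w ← 0.256551 + 0.2·(-0.554149) = 0.145721
w(1.2) ≈ 0.1457

0.1457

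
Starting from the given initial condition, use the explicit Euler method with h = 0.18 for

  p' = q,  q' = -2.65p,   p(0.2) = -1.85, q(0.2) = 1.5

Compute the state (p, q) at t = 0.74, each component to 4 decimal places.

-0.5867, 3.6852

Euler on (p,q): p_{n+1} = p_n + h·p', q_{n+1} = q_n + h·q'.
0.200000: (-1.850000, 1.500000); f=(1.500000, 4.902500) → (-1.580000, 2.382450)
0.380000: (-1.580000, 2.382450); f=(2.382450, 4.187000) → (-1.151159, 3.136110)
0.560000: (-1.151159, 3.136110); f=(3.136110, 3.050571) → (-0.586659, 3.685213)
(p(0.74), q(0.74)) ≈ (-0.5867, 3.6852)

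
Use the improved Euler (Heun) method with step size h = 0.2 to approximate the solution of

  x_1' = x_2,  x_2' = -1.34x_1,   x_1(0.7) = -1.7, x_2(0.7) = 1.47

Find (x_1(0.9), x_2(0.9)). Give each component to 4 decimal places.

Heun on (x_1,x_2): k1 = f(x_n, state_n); k2 = f(x_n + h, state_n + h·k1); state_{n+1} = state_n + (h/2)·(k1 + k2).
0.700000: (-1.700000, 1.470000)
  k1 = (1.470000, 2.278000)
  predictor → (-1.406000, 1.925600)
  k2 = (1.925600, 1.884040)
  → (-1.360440, 1.886204)
(x_1(0.9), x_2(0.9)) ≈ (-1.3604, 1.8862)

-1.3604, 1.8862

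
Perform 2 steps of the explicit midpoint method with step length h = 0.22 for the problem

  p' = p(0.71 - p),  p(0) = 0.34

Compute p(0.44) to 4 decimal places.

0.3953

Midpoint: k1 = f(s_n, p_n); k2 = f(s_n + h/2, p_n + (h/2)·k1); p_{n+1} = p_n + h·k2.
s=0.000000, p=0.340000:
  k1 = f(0.000000, 0.340000) = 0.125800
  k2 = f(0.110000, 0.353838) = 0.126024
  p ← 0.340000 + 0.22·0.126024 = 0.367725
s=0.220000, p=0.367725:
  k1 = f(0.220000, 0.367725) = 0.125863
  k2 = f(0.330000, 0.381570) = 0.125319
  p ← 0.367725 + 0.22·0.125319 = 0.395295
p(0.44) ≈ 0.3953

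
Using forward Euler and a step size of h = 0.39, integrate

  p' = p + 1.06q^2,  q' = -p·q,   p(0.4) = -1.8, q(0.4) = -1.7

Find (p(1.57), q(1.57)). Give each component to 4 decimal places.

10.1743, -1.5680

Euler on (p,q): p_{n+1} = p_n + h·p', q_{n+1} = q_n + h·q'.
0.400000: (-1.800000, -1.700000); f=(1.263400, -3.060000) → (-1.307274, -2.893400)
0.790000: (-1.307274, -2.893400); f=(7.566795, -3.782467) → (1.643776, -4.368562)
1.180000: (1.643776, -4.368562); f=(21.873170, 7.180938) → (10.174312, -1.567996)
(p(1.57), q(1.57)) ≈ (10.1743, -1.5680)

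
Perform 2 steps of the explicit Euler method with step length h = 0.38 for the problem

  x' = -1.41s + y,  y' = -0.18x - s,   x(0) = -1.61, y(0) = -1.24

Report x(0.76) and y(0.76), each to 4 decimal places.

-2.7142, -1.1319

Euler on (x,y): x_{n+1} = x_n + h·x', y_{n+1} = y_n + h·y'.
0.000000: (-1.610000, -1.240000); f=(-1.240000, 0.289800) → (-2.081200, -1.129876)
0.380000: (-2.081200, -1.129876); f=(-1.665676, -0.005384) → (-2.714157, -1.131922)
(x(0.76), y(0.76)) ≈ (-2.7142, -1.1319)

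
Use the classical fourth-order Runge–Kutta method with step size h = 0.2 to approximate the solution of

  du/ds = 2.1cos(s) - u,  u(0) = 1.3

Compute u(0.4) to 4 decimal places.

1.5436

RK4: k1 = f(s_n, u_n); k2 = f(s_n + h/2, u_n + (h/2)·k1); k3 = f(s_n + h/2, u_n + (h/2)·k2); k4 = f(s_n + h, u_n + h·k3); u_{n+1} = u_n + (h/6)·(k1 + 2k2 + 2k3 + k4).
s=0.000000, u=1.300000:
  k1 = f(0.000000, 1.300000) = 0.800000
  k2 = f(0.100000, 1.380000) = 0.709509
  k3 = f(0.100000, 1.370951) = 0.718558
  k4 = f(0.200000, 1.443712) = 0.614428
  u ← 1.300000 + (0.2/6)·(k1 + 2k2 + 2k3 + k4) = 1.442352
s=0.200000, u=1.442352:
  k1 = f(0.200000, 1.442352) = 0.615788
  k2 = f(0.300000, 1.503931) = 0.502276
  k3 = f(0.300000, 1.492580) = 0.513627
  k4 = f(0.400000, 1.545077) = 0.389151
  u ← 1.442352 + (0.2/6)·(k1 + 2k2 + 2k3 + k4) = 1.543577
u(0.4) ≈ 1.5436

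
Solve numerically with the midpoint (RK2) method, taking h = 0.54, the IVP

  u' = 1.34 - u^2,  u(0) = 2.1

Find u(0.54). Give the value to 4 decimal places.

Midpoint: k1 = f(x_n, u_n); k2 = f(x_n + h/2, u_n + (h/2)·k1); u_{n+1} = u_n + h·k2.
x=0.000000, u=2.100000:
  k1 = f(0.000000, 2.100000) = -3.070000
  k2 = f(0.270000, 1.271100) = -0.275695
  u ← 2.100000 + 0.54·(-0.275695) = 1.951125
u(0.54) ≈ 1.9511

1.9511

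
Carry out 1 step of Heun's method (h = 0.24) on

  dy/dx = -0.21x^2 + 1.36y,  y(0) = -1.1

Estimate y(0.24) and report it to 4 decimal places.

-1.5191

Heun: k1 = f(x_n, y_n); k2 = f(x_n + h, y_n + h·k1); y_{n+1} = y_n + (h/2)·(k1 + k2).
x=0.000000, y=-1.100000:
  k1 = f(0.000000, -1.100000) = -1.496000
  k2 = f(0.240000, -1.459040) = -1.996390
  y ← -1.100000 + (0.24/2)·(-1.496000 + (-1.996390)) = -1.519087
y(0.24) ≈ -1.5191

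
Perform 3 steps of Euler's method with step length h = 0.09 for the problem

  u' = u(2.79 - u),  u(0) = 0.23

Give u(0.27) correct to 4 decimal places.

0.4231

Euler: u_{n+1} = u_n + h·f(t_n, u_n).
t=0.000000, u=0.230000: f=0.588800 → u ← 0.230000 + 0.09·0.588800 = 0.282992
t=0.090000, u=0.282992: f=0.709463 → u ← 0.282992 + 0.09·0.709463 = 0.346844
t=0.180000, u=0.346844: f=0.847393 → u ← 0.346844 + 0.09·0.847393 = 0.423109
u(0.27) ≈ 0.4231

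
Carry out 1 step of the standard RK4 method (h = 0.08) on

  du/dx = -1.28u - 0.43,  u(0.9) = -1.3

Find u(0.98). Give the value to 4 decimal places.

-1.2062

RK4: k1 = f(x_n, u_n); k2 = f(x_n + h/2, u_n + (h/2)·k1); k3 = f(x_n + h/2, u_n + (h/2)·k2); k4 = f(x_n + h, u_n + h·k3); u_{n+1} = u_n + (h/6)·(k1 + 2k2 + 2k3 + k4).
x=0.900000, u=-1.300000:
  k1 = f(0.900000, -1.300000) = 1.234000
  k2 = f(0.940000, -1.250640) = 1.170819
  k3 = f(0.940000, -1.253167) = 1.174054
  k4 = f(0.980000, -1.206076) = 1.113777
  u ← -1.300000 + (0.08/6)·(k1 + 2k2 + 2k3 + k4) = -1.206166
u(0.98) ≈ -1.2062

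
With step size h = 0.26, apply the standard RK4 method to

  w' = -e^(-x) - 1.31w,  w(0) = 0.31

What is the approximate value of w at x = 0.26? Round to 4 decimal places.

0.0280

RK4: k1 = f(x_n, w_n); k2 = f(x_n + h/2, w_n + (h/2)·k1); k3 = f(x_n + h/2, w_n + (h/2)·k2); k4 = f(x_n + h, w_n + h·k3); w_{n+1} = w_n + (h/6)·(k1 + 2k2 + 2k3 + k4).
x=0.000000, w=0.310000:
  k1 = f(0.000000, 0.310000) = -1.406100
  k2 = f(0.130000, 0.127207) = -1.044737
  k3 = f(0.130000, 0.174184) = -1.106277
  k4 = f(0.260000, 0.022368) = -0.800354
  w ← 0.310000 + (0.26/6)·(k1 + 2k2 + 2k3 + k4) = 0.027966
w(0.26) ≈ 0.0280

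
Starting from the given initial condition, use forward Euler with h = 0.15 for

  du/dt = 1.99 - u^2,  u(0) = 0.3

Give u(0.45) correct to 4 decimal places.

1.0268

Euler: u_{n+1} = u_n + h·f(t_n, u_n).
t=0.000000, u=0.300000: f=1.900000 → u ← 0.300000 + 0.15·1.900000 = 0.585000
t=0.150000, u=0.585000: f=1.647775 → u ← 0.585000 + 0.15·1.647775 = 0.832166
t=0.300000, u=0.832166: f=1.297499 → u ← 0.832166 + 0.15·1.297499 = 1.026791
u(0.45) ≈ 1.0268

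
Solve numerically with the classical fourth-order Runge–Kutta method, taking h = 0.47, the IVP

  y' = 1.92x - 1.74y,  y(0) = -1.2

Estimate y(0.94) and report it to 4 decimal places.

0.2915

RK4: k1 = f(x_n, y_n); k2 = f(x_n + h/2, y_n + (h/2)·k1); k3 = f(x_n + h/2, y_n + (h/2)·k2); k4 = f(x_n + h, y_n + h·k3); y_{n+1} = y_n + (h/6)·(k1 + 2k2 + 2k3 + k4).
x=0.000000, y=-1.200000:
  k1 = f(0.000000, -1.200000) = 2.088000
  k2 = f(0.235000, -0.709320) = 1.685417
  k3 = f(0.235000, -0.803927) = 1.850033
  k4 = f(0.470000, -0.330484) = 1.477443
  y ← -1.200000 + (0.47/6)·(k1 + 2k2 + 2k3 + k4) = -0.366820
x=0.470000, y=-0.366820:
  k1 = f(0.470000, -0.366820) = 1.540666
  k2 = f(0.705000, -0.004763) = 1.361888
  k3 = f(0.705000, -0.046776) = 1.434991
  k4 = f(0.940000, 0.307626) = 1.269531
  y ← -0.366820 + (0.47/6)·(k1 + 2k2 + 2k3 + k4) = 0.291490
y(0.94) ≈ 0.2915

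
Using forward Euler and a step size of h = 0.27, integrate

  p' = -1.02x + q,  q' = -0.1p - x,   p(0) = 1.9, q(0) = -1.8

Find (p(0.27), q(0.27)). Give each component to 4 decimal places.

Euler on (p,q): p_{n+1} = p_n + h·p', q_{n+1} = q_n + h·q'.
0.000000: (1.900000, -1.800000); f=(-1.800000, -0.190000) → (1.414000, -1.851300)
(p(0.27), q(0.27)) ≈ (1.4140, -1.8513)

1.4140, -1.8513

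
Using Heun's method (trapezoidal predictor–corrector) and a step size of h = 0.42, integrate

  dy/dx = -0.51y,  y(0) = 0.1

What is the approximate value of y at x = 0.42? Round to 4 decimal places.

0.0809

Heun: k1 = f(x_n, y_n); k2 = f(x_n + h, y_n + h·k1); y_{n+1} = y_n + (h/2)·(k1 + k2).
x=0.000000, y=0.100000:
  k1 = f(0.000000, 0.100000) = -0.051000
  k2 = f(0.420000, 0.078580) = -0.040076
  y ← 0.100000 + (0.42/2)·(-0.051000 + (-0.040076)) = 0.080874
y(0.42) ≈ 0.0809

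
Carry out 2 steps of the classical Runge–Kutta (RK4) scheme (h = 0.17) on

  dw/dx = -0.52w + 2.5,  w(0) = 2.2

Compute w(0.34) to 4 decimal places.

2.6226

RK4: k1 = f(x_n, w_n); k2 = f(x_n + h/2, w_n + (h/2)·k1); k3 = f(x_n + h/2, w_n + (h/2)·k2); k4 = f(x_n + h, w_n + h·k3); w_{n+1} = w_n + (h/6)·(k1 + 2k2 + 2k3 + k4).
x=0.000000, w=2.200000:
  k1 = f(0.000000, 2.200000) = 1.356000
  k2 = f(0.085000, 2.315260) = 1.296065
  k3 = f(0.085000, 2.310166) = 1.298714
  k4 = f(0.170000, 2.420781) = 1.241194
  w ← 2.200000 + (0.17/6)·(k1 + 2k2 + 2k3 + k4) = 2.420625
x=0.170000, w=2.420625:
  k1 = f(0.170000, 2.420625) = 1.241275
  k2 = f(0.255000, 2.526133) = 1.186411
  k3 = f(0.255000, 2.521470) = 1.188836
  k4 = f(0.340000, 2.622727) = 1.136182
  w ← 2.420625 + (0.17/6)·(k1 + 2k2 + 2k3 + k4) = 2.622583
w(0.34) ≈ 2.6226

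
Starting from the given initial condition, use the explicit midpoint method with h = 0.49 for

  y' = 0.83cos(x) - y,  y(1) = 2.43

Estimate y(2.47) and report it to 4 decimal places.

0.3833

Midpoint: k1 = f(x_n, y_n); k2 = f(x_n + h/2, y_n + (h/2)·k1); y_{n+1} = y_n + h·k2.
x=1.000000, y=2.430000:
  k1 = f(1.000000, 2.430000) = -1.981549
  k2 = f(1.245000, 1.944520) = -1.678868
  y ← 2.430000 + 0.49·(-1.678868) = 1.607355
x=1.490000, y=1.607355:
  k1 = f(1.490000, 1.607355) = -1.540367
  k2 = f(1.735000, 1.229965) = -1.365642
  y ← 1.607355 + 0.49·(-1.365642) = 0.938190
x=1.980000, y=0.938190:
  k1 = f(1.980000, 0.938190) = -1.268429
  k2 = f(2.225000, 0.627425) = -1.132503
  y ← 0.938190 + 0.49·(-1.132503) = 0.383264
y(2.47) ≈ 0.3833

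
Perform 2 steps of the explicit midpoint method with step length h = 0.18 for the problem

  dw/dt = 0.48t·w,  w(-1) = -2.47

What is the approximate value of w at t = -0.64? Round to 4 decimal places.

-2.1452

Midpoint: k1 = f(t_n, w_n); k2 = f(t_n + h/2, w_n + (h/2)·k1); w_{n+1} = w_n + h·k2.
t=-1.000000, w=-2.470000:
  k1 = f(-1.000000, -2.470000) = 1.185600
  k2 = f(-0.910000, -2.363296) = 1.032288
  w ← -2.470000 + 0.18·1.032288 = -2.284188
t=-0.820000, w=-2.284188:
  k1 = f(-0.820000, -2.284188) = 0.899056
  k2 = f(-0.730000, -2.203273) = 0.772027
  w ← -2.284188 + 0.18·0.772027 = -2.145223
w(-0.64) ≈ -2.1452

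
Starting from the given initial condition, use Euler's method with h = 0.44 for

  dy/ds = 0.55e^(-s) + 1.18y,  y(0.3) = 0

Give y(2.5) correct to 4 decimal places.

Euler: y_{n+1} = y_n + h·f(s_n, y_n).
s=0.300000, y=0.000000: f=0.407450 → y ← 0.000000 + 0.44·0.407450 = 0.179278
s=0.740000, y=0.179278: f=0.473961 → y ← 0.179278 + 0.44·0.473961 = 0.387821
s=1.180000, y=0.387821: f=0.626632 → y ← 0.387821 + 0.44·0.626632 = 0.663539
s=1.620000, y=0.663539: f=0.891820 → y ← 0.663539 + 0.44·0.891820 = 1.055939
s=2.060000, y=1.055939: f=1.316108 → y ← 1.055939 + 0.44·1.316108 = 1.635027
y(2.5) ≈ 1.6350

1.6350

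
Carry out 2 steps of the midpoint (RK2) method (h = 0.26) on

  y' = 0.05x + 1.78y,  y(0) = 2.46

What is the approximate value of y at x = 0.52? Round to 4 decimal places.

Midpoint: k1 = f(x_n, y_n); k2 = f(x_n + h/2, y_n + (h/2)·k1); y_{n+1} = y_n + h·k2.
x=0.000000, y=2.460000:
  k1 = f(0.000000, 2.460000) = 4.378800
  k2 = f(0.130000, 3.029244) = 5.398554
  y ← 2.460000 + 0.26·5.398554 = 3.863624
x=0.260000, y=3.863624:
  k1 = f(0.260000, 3.863624) = 6.890251
  k2 = f(0.390000, 4.759357) = 8.491155
  y ← 3.863624 + 0.26·8.491155 = 6.071324
y(0.52) ≈ 6.0713

6.0713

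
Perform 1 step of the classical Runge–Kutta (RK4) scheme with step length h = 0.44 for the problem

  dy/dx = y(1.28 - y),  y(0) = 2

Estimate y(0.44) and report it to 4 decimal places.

RK4: k1 = f(x_n, y_n); k2 = f(x_n + h/2, y_n + (h/2)·k1); k3 = f(x_n + h/2, y_n + (h/2)·k2); k4 = f(x_n + h, y_n + h·k3); y_{n+1} = y_n + (h/6)·(k1 + 2k2 + 2k3 + k4).
x=0.000000, y=2.000000:
  k1 = f(0.000000, 2.000000) = -1.440000
  k2 = f(0.220000, 1.683200) = -0.678666
  k3 = f(0.220000, 1.850693) = -1.056179
  k4 = f(0.440000, 1.535281) = -0.391929
  y ← 2.000000 + (0.44/6)·(k1 + 2k2 + 2k3 + k4) = 1.611215
y(0.44) ≈ 1.6112

1.6112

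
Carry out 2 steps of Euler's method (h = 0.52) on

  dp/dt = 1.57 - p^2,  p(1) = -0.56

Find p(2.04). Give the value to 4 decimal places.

Euler: p_{n+1} = p_n + h·f(t_n, p_n).
t=1.000000, p=-0.560000: f=1.256400 → p ← -0.560000 + 0.52·1.256400 = 0.093328
t=1.520000, p=0.093328: f=1.561290 → p ← 0.093328 + 0.52·1.561290 = 0.905199
p(2.04) ≈ 0.9052

0.9052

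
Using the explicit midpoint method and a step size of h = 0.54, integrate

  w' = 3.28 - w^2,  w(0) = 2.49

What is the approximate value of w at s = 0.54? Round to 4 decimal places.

2.6977

Midpoint: k1 = f(s_n, w_n); k2 = f(s_n + h/2, w_n + (h/2)·k1); w_{n+1} = w_n + h·k2.
s=0.000000, w=2.490000:
  k1 = f(0.000000, 2.490000) = -2.920100
  k2 = f(0.270000, 1.701573) = 0.384649
  w ← 2.490000 + 0.54·0.384649 = 2.697711
w(0.54) ≈ 2.6977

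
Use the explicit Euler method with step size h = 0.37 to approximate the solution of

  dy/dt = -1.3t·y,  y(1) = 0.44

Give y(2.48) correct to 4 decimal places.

Euler: y_{n+1} = y_n + h·f(t_n, y_n).
t=1.000000, y=0.440000: f=-0.572000 → y ← 0.440000 + 0.37·(-0.572000) = 0.228360
t=1.370000, y=0.228360: f=-0.406709 → y ← 0.228360 + 0.37·(-0.406709) = 0.077878
t=1.740000, y=0.077878: f=-0.176159 → y ← 0.077878 + 0.37·(-0.176159) = 0.012699
t=2.110000, y=0.012699: f=-0.034833 → y ← 0.012699 + 0.37·(-0.034833) = -0.000189
y(2.48) ≈ -0.0002

-0.0002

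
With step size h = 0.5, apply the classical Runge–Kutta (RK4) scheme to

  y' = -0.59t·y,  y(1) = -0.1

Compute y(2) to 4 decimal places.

RK4: k1 = f(t_n, y_n); k2 = f(t_n + h/2, y_n + (h/2)·k1); k3 = f(t_n + h/2, y_n + (h/2)·k2); k4 = f(t_n + h, y_n + h·k3); y_{n+1} = y_n + (h/6)·(k1 + 2k2 + 2k3 + k4).
t=1.000000, y=-0.100000:
  k1 = f(1.000000, -0.100000) = 0.059000
  k2 = f(1.250000, -0.085250) = 0.062872
  k3 = f(1.250000, -0.084282) = 0.062158
  k4 = f(1.500000, -0.068921) = 0.060995
  y ← -0.100000 + (0.5/6)·(k1 + 2k2 + 2k3 + k4) = -0.069162
t=1.500000, y=-0.069162:
  k1 = f(1.500000, -0.069162) = 0.061208
  k2 = f(1.750000, -0.053860) = 0.055610
  k3 = f(1.750000, -0.055259) = 0.057055
  k4 = f(2.000000, -0.040634) = 0.047949
  y ← -0.069162 + (0.5/6)·(k1 + 2k2 + 2k3 + k4) = -0.041288
y(2) ≈ -0.0413

-0.0413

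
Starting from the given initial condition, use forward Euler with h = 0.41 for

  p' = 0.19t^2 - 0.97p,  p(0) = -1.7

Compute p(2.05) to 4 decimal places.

0.1676

Euler: p_{n+1} = p_n + h·f(t_n, p_n).
t=0.000000, p=-1.700000: f=1.649000 → p ← -1.700000 + 0.41·1.649000 = -1.023910
t=0.410000, p=-1.023910: f=1.025132 → p ← -1.023910 + 0.41·1.025132 = -0.603606
t=0.820000, p=-0.603606: f=0.713254 → p ← -0.603606 + 0.41·0.713254 = -0.311172
t=1.230000, p=-0.311172: f=0.589288 → p ← -0.311172 + 0.41·0.589288 = -0.069564
t=1.640000, p=-0.069564: f=0.578501 → p ← -0.069564 + 0.41·0.578501 = 0.167621
p(2.05) ≈ 0.1676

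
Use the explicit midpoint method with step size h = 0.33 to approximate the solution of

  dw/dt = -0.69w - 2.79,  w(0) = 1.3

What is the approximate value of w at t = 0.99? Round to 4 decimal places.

Midpoint: k1 = f(t_n, w_n); k2 = f(t_n + h/2, w_n + (h/2)·k1); w_{n+1} = w_n + h·k2.
t=0.000000, w=1.300000:
  k1 = f(0.000000, 1.300000) = -3.687000
  k2 = f(0.165000, 0.691645) = -3.267235
  w ← 1.300000 + 0.33·(-3.267235) = 0.221812
t=0.330000, w=0.221812:
  k1 = f(0.330000, 0.221812) = -2.943051
  k2 = f(0.495000, -0.263791) = -2.607984
  w ← 0.221812 + 0.33·(-2.607984) = -0.638822
t=0.660000, w=-0.638822:
  k1 = f(0.660000, -0.638822) = -2.349213
  k2 = f(0.825000, -1.026442) = -2.081755
  w ← -0.638822 + 0.33·(-2.081755) = -1.325801
w(0.99) ≈ -1.3258

-1.3258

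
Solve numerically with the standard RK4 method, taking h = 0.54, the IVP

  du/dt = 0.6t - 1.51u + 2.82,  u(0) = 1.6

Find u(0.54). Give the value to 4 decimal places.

1.8170

RK4: k1 = f(t_n, u_n); k2 = f(t_n + h/2, u_n + (h/2)·k1); k3 = f(t_n + h/2, u_n + (h/2)·k2); k4 = f(t_n + h, u_n + h·k3); u_{n+1} = u_n + (h/6)·(k1 + 2k2 + 2k3 + k4).
t=0.000000, u=1.600000:
  k1 = f(0.000000, 1.600000) = 0.404000
  k2 = f(0.270000, 1.709080) = 0.401289
  k3 = f(0.270000, 1.708348) = 0.402394
  k4 = f(0.540000, 1.817293) = 0.399888
  u ← 1.600000 + (0.54/6)·(k1 + 2k2 + 2k3 + k4) = 1.817013
u(0.54) ≈ 1.8170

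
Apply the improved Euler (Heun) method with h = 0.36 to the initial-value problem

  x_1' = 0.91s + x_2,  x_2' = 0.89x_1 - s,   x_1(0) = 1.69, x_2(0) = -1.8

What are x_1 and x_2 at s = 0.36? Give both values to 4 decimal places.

Heun on (x_1,x_2): k1 = f(s_n, state_n); k2 = f(s_n + h, state_n + h·k1); state_{n+1} = state_n + (h/2)·(k1 + k2).
0.000000: (1.690000, -1.800000)
  k1 = (-1.800000, 1.504100)
  predictor → (1.042000, -1.258524)
  k2 = (-0.930924, 0.567380)
  → (1.198434, -1.427134)
(x_1(0.36), x_2(0.36)) ≈ (1.1984, -1.4271)

1.1984, -1.4271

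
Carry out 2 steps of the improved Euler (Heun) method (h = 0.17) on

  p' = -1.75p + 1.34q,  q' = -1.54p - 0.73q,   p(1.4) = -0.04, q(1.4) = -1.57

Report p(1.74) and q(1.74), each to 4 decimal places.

-0.4624, -1.0731

Heun on (p,q): k1 = f(s_n, state_n); k2 = f(s_n + h, state_n + h·k1); state_{n+1} = state_n + (h/2)·(k1 + k2).
1.400000: (-0.040000, -1.570000)
  k1 = (-2.033800, 1.207700)
  predictor → (-0.385746, -1.364691)
  k2 = (-1.153630, 1.590273)
  → (-0.310932, -1.332172)
1.570000: (-0.310932, -1.332172)
  k1 = (-1.240981, 1.451320)
  predictor → (-0.521898, -1.085448)
  k2 = (-0.541178, 1.596100)
  → (-0.462415, -1.073142)
(p(1.74), q(1.74)) ≈ (-0.4624, -1.0731)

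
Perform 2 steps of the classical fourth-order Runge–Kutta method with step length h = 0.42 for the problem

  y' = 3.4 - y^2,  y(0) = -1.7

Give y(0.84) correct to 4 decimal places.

-0.1223

RK4: k1 = f(t_n, y_n); k2 = f(t_n + h/2, y_n + (h/2)·k1); k3 = f(t_n + h/2, y_n + (h/2)·k2); k4 = f(t_n + h, y_n + h·k3); y_{n+1} = y_n + (h/6)·(k1 + 2k2 + 2k3 + k4).
t=0.000000, y=-1.700000:
  k1 = f(0.000000, -1.700000) = 0.510000
  k2 = f(0.210000, -1.592900) = 0.862670
  k3 = f(0.210000, -1.518839) = 1.093127
  k4 = f(0.420000, -1.240887) = 1.860200
  y ← -1.700000 + (0.42/6)·(k1 + 2k2 + 2k3 + k4) = -1.260274
t=0.420000, y=-1.260274:
  k1 = f(0.420000, -1.260274) = 1.811708
  k2 = f(0.630000, -0.879816) = 2.625924
  k3 = f(0.630000, -0.708830) = 2.897559
  k4 = f(0.840000, -0.043299) = 3.398125
  y ← -1.260274 + (0.42/6)·(k1 + 2k2 + 2k3 + k4) = -0.122298
y(0.84) ≈ -0.1223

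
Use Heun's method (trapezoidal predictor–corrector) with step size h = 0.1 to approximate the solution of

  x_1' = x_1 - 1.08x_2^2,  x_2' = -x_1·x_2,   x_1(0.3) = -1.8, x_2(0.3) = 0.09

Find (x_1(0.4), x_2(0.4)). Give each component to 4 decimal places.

Heun on (x_1,x_2): k1 = f(t_n, state_n); k2 = f(t_n + h, state_n + h·k1); state_{n+1} = state_n + (h/2)·(k1 + k2).
0.300000: (-1.800000, 0.090000)
  k1 = (-1.808748, 0.162000)
  predictor → (-1.980875, 0.106200)
  k2 = (-1.993056, 0.210369)
  → (-1.990090, 0.108618)
(x_1(0.4), x_2(0.4)) ≈ (-1.9901, 0.1086)

-1.9901, 0.1086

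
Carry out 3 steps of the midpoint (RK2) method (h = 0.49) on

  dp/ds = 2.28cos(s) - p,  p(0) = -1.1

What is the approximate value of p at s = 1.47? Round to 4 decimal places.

0.6427

Midpoint: k1 = f(s_n, p_n); k2 = f(s_n + h/2, p_n + (h/2)·k1); p_{n+1} = p_n + h·k2.
s=0.000000, p=-1.100000:
  k1 = f(0.000000, -1.100000) = 3.380000
  k2 = f(0.245000, -0.271900) = 2.483813
  p ← -1.100000 + 0.49·2.483813 = 0.117068
s=0.490000, p=0.117068:
  k1 = f(0.490000, 0.117068) = 1.894650
  k2 = f(0.735000, 0.581258) = 1.110116
  p ← 0.117068 + 0.49·1.110116 = 0.661025
s=0.980000, p=0.661025:
  k1 = f(0.980000, 0.661025) = 0.608986
  k2 = f(1.225000, 0.810227) = -0.037430
  p ← 0.661025 + 0.49·(-0.037430) = 0.642685
p(1.47) ≈ 0.6427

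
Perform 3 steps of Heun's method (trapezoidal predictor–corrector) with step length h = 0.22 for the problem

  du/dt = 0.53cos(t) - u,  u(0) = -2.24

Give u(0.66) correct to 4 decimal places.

-0.9335

Heun: k1 = f(t_n, u_n); k2 = f(t_n + h, u_n + h·k1); u_{n+1} = u_n + (h/2)·(k1 + k2).
t=0.000000, u=-2.240000:
  k1 = f(0.000000, -2.240000) = 2.770000
  k2 = f(0.220000, -1.630600) = 2.147826
  u ← -2.240000 + (0.22/2)·(2.770000 + 2.147826) = -1.699039
t=0.220000, u=-1.699039:
  k1 = f(0.220000, -1.699039) = 2.216265
  k2 = f(0.440000, -1.211461) = 1.690979
  u ← -1.699039 + (0.22/2)·(2.216265 + 1.690979) = -1.269242
t=0.440000, u=-1.269242:
  k1 = f(0.440000, -1.269242) = 1.748761
  k2 = f(0.660000, -0.884515) = 1.303211
  u ← -1.269242 + (0.22/2)·(1.748761 + 1.303211) = -0.933525
u(0.66) ≈ -0.9335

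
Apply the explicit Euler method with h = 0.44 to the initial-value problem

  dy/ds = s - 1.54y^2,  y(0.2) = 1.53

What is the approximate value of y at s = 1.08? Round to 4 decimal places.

0.3127

Euler: y_{n+1} = y_n + h·f(s_n, y_n).
s=0.200000, y=1.530000: f=-3.404986 → y ← 1.530000 + 0.44·(-3.404986) = 0.031806
s=0.640000, y=0.031806: f=0.638442 → y ← 0.031806 + 0.44·0.638442 = 0.312721
y(1.08) ≈ 0.3127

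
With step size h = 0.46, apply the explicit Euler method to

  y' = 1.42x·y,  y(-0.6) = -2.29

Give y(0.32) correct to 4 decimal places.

Euler: y_{n+1} = y_n + h·f(x_n, y_n).
x=-0.600000, y=-2.290000: f=1.951080 → y ← -2.290000 + 0.46·1.951080 = -1.392503
x=-0.140000, y=-1.392503: f=0.276830 → y ← -1.392503 + 0.46·0.276830 = -1.265162
y(0.32) ≈ -1.2652

-1.2652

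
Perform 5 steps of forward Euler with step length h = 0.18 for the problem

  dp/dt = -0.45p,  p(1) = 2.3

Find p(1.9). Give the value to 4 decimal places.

Euler: p_{n+1} = p_n + h·f(t_n, p_n).
t=1.000000, p=2.300000: f=-1.035000 → p ← 2.300000 + 0.18·(-1.035000) = 2.113700
t=1.180000, p=2.113700: f=-0.951165 → p ← 2.113700 + 0.18·(-0.951165) = 1.942490
t=1.360000, p=1.942490: f=-0.874121 → p ← 1.942490 + 0.18·(-0.874121) = 1.785149
t=1.540000, p=1.785149: f=-0.803317 → p ← 1.785149 + 0.18·(-0.803317) = 1.640552
t=1.720000, p=1.640552: f=-0.738248 → p ← 1.640552 + 0.18·(-0.738248) = 1.507667
p(1.9) ≈ 1.5077

1.5077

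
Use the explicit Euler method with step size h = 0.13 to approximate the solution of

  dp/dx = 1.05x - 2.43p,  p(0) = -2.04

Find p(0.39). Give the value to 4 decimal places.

Euler: p_{n+1} = p_n + h·f(x_n, p_n).
x=0.000000, p=-2.040000: f=4.957200 → p ← -2.040000 + 0.13·4.957200 = -1.395564
x=0.130000, p=-1.395564: f=3.527721 → p ← -1.395564 + 0.13·3.527721 = -0.936960
x=0.260000, p=-0.936960: f=2.549814 → p ← -0.936960 + 0.13·2.549814 = -0.605485
p(0.39) ≈ -0.6055

-0.6055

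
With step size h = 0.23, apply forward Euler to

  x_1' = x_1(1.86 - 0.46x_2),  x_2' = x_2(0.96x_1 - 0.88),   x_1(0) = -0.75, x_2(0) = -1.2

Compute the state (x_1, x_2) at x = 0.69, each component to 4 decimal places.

Euler on (x_1,x_2): x_1_{n+1} = x_1_n + h·x_1', x_2_{n+1} = x_2_n + h·x_2'.
0.000000: (-0.750000, -1.200000); f=(-1.809000, 1.920000) → (-1.166070, -0.758400)
0.230000: (-1.166070, -0.758400); f=(-2.575690, 1.516366) → (-1.758479, -0.409636)
0.460000: (-1.758479, -0.409636); f=(-3.602125, 1.052002) → (-2.586967, -0.167675)
(x_1(0.69), x_2(0.69)) ≈ (-2.5870, -0.1677)

-2.5870, -0.1677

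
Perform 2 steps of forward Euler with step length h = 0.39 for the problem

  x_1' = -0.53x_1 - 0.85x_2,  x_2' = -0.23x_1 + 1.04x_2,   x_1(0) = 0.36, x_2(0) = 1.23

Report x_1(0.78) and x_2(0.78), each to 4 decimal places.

-0.6593, 2.3957

Euler on (x_1,x_2): x_1_{n+1} = x_1_n + h·x_1', x_2_{n+1} = x_2_n + h·x_2'.
0.000000: (0.360000, 1.230000); f=(-1.236300, 1.196400) → (-0.122157, 1.696596)
0.390000: (-0.122157, 1.696596); f=(-1.377363, 1.792556) → (-0.659329, 2.395693)
(x_1(0.78), x_2(0.78)) ≈ (-0.6593, 2.3957)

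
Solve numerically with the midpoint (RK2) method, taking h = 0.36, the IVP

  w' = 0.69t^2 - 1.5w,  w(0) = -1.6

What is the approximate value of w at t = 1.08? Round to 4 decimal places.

-0.1477

Midpoint: k1 = f(t_n, w_n); k2 = f(t_n + h/2, w_n + (h/2)·k1); w_{n+1} = w_n + h·k2.
t=0.000000, w=-1.600000:
  k1 = f(0.000000, -1.600000) = 2.400000
  k2 = f(0.180000, -1.168000) = 1.774356
  w ← -1.600000 + 0.36·1.774356 = -0.961232
t=0.360000, w=-0.961232:
  k1 = f(0.360000, -0.961232) = 1.531272
  k2 = f(0.540000, -0.685603) = 1.229608
  w ← -0.961232 + 0.36·1.229608 = -0.518573
t=0.720000, w=-0.518573:
  k1 = f(0.720000, -0.518573) = 1.135555
  k2 = f(0.900000, -0.314173) = 1.030159
  w ← -0.518573 + 0.36·1.030159 = -0.147715
w(1.08) ≈ -0.1477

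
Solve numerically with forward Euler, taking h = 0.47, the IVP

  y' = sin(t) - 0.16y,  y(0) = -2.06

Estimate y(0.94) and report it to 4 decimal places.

Euler: y_{n+1} = y_n + h·f(t_n, y_n).
t=0.000000, y=-2.060000: f=0.329600 → y ← -2.060000 + 0.47·0.329600 = -1.905088
t=0.470000, y=-1.905088: f=0.757700 → y ← -1.905088 + 0.47·0.757700 = -1.548969
y(0.94) ≈ -1.5490

-1.5490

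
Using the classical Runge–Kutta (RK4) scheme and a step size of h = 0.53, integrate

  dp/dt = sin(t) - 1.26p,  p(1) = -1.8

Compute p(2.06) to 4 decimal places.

0.0825

RK4: k1 = f(t_n, p_n); k2 = f(t_n + h/2, p_n + (h/2)·k1); k3 = f(t_n + h/2, p_n + (h/2)·k2); k4 = f(t_n + h, p_n + h·k3); p_{n+1} = p_n + (h/6)·(k1 + 2k2 + 2k3 + k4).
t=1.000000, p=-1.800000:
  k1 = f(1.000000, -1.800000) = 3.109471
  k2 = f(1.265000, -0.975990) = 2.183355
  k3 = f(1.265000, -1.221411) = 2.492585
  k4 = f(1.530000, -0.478930) = 1.602620
  p ← -1.800000 + (0.53/6)·(k1 + 2k2 + 2k3 + k4) = -0.557683
t=1.530000, p=-0.557683:
  k1 = f(1.530000, -0.557683) = 1.701848
  k2 = f(1.795000, -0.106693) = 1.109404
  k3 = f(1.795000, -0.263690) = 1.307221
  k4 = f(2.060000, 0.135145) = 0.712425
  p ← -0.557683 + (0.53/6)·(k1 + 2k2 + 2k3 + k4) = 0.082515
p(2.06) ≈ 0.0825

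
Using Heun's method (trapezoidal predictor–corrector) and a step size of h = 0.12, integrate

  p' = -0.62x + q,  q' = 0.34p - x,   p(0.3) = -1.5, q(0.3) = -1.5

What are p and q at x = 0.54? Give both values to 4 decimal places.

Heun on (p,q): k1 = f(x_n, state_n); k2 = f(x_n + h, state_n + h·k1); state_{n+1} = state_n + (h/2)·(k1 + k2).
0.300000: (-1.500000, -1.500000)
  k1 = (-1.686000, -0.810000)
  predictor → (-1.702320, -1.597200)
  k2 = (-1.857600, -0.998789)
  → (-1.712616, -1.608527)
0.420000: (-1.712616, -1.608527)
  k1 = (-1.868927, -1.002289)
  predictor → (-1.936887, -1.728802)
  k2 = (-2.063602, -1.198542)
  → (-1.948568, -1.740577)
(p(0.54), q(0.54)) ≈ (-1.9486, -1.7406)

-1.9486, -1.7406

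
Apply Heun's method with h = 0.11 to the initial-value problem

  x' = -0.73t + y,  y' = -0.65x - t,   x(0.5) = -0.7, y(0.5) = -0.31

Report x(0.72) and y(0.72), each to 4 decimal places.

Heun on (x,y): k1 = f(t_n, state_n); k2 = f(t_n + h, state_n + h·k1); state_{n+1} = state_n + (h/2)·(k1 + k2).
0.500000: (-0.700000, -0.310000)
  k1 = (-0.675000, -0.045000)
  predictor → (-0.774250, -0.314950)
  k2 = (-0.760250, -0.106737)
  → (-0.778939, -0.318346)
0.610000: (-0.778939, -0.318346)
  k1 = (-0.763646, -0.103690)
  predictor → (-0.862940, -0.329751)
  k2 = (-0.855351, -0.159089)
  → (-0.867984, -0.332798)
(x(0.72), y(0.72)) ≈ (-0.8680, -0.3328)

-0.8680, -0.3328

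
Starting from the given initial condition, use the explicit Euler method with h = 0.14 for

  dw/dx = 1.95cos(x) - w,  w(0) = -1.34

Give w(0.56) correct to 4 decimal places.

0.1155

Euler: w_{n+1} = w_n + h·f(x_n, w_n).
x=0.000000, w=-1.340000: f=3.290000 → w ← -1.340000 + 0.14·3.290000 = -0.879400
x=0.140000, w=-0.879400: f=2.810321 → w ← -0.879400 + 0.14·2.810321 = -0.485955
x=0.280000, w=-0.485955: f=2.360013 → w ← -0.485955 + 0.14·2.360013 = -0.155553
x=0.420000, w=-0.155553: f=1.936077 → w ← -0.155553 + 0.14·1.936077 = 0.115498
w(0.56) ≈ 0.1155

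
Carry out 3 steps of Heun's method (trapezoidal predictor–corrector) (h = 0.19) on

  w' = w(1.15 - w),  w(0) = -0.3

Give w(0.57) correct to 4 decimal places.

Heun: k1 = f(t_n, w_n); k2 = f(t_n + h, w_n + h·k1); w_{n+1} = w_n + (h/2)·(k1 + k2).
t=0.000000, w=-0.300000:
  k1 = f(0.000000, -0.300000) = -0.435000
  k2 = f(0.190000, -0.382650) = -0.586469
  w ← -0.300000 + (0.19/2)·(-0.435000 + (-0.586469)) = -0.397040
t=0.190000, w=-0.397040:
  k1 = f(0.190000, -0.397040) = -0.614236
  k2 = f(0.380000, -0.513744) = -0.854739
  w ← -0.397040 + (0.19/2)·(-0.614236 + (-0.854739)) = -0.536592
t=0.380000, w=-0.536592:
  k1 = f(0.380000, -0.536592) = -0.905012
  k2 = f(0.570000, -0.708544) = -1.316861
  w ← -0.536592 + (0.19/2)·(-0.905012 + (-1.316861)) = -0.747670
w(0.57) ≈ -0.7477

-0.7477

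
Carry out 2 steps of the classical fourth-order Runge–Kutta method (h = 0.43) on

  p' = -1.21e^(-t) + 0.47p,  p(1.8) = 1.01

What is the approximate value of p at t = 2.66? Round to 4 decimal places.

1.3668

RK4: k1 = f(t_n, p_n); k2 = f(t_n + h/2, p_n + (h/2)·k1); k3 = f(t_n + h/2, p_n + (h/2)·k2); k4 = f(t_n + h, p_n + h·k3); p_{n+1} = p_n + (h/6)·(k1 + 2k2 + 2k3 + k4).
t=1.800000, p=1.010000:
  k1 = f(1.800000, 1.010000) = 0.274688
  k2 = f(2.015000, 1.069058) = 0.341140
  k3 = f(2.015000, 1.083345) = 0.347854
  k4 = f(2.230000, 1.159577) = 0.414892
  p ← 1.010000 + (0.43/6)·(k1 + 2k2 + 2k3 + k4) = 1.158176
t=2.230000, p=1.158176:
  k1 = f(2.230000, 1.158176) = 0.414233
  k2 = f(2.445000, 1.247236) = 0.481262
  k3 = f(2.445000, 1.261647) = 0.488036
  k4 = f(2.660000, 1.368031) = 0.558337
  p ← 1.158176 + (0.43/6)·(k1 + 2k2 + 2k3 + k4) = 1.366809
p(2.66) ≈ 1.3668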